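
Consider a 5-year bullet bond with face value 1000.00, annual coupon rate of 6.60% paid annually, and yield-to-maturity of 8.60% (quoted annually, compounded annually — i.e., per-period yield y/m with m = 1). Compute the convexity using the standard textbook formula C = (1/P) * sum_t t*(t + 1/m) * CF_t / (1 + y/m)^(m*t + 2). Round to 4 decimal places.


Answer: Convexity = 21.3447

Derivation:
Coupon per period c = face * coupon_rate / m = 66.000000
Periods per year m = 1; per-period yield y/m = 0.086000
Number of cashflows N = 5
Cashflows (t years, CF_t, discount factor 1/(1+y/m)^(m*t), PV):
  t = 1.0000: CF_t = 66.000000, DF = 0.920810, PV = 60.773481
  t = 2.0000: CF_t = 66.000000, DF = 0.847892, PV = 55.960848
  t = 3.0000: CF_t = 66.000000, DF = 0.780747, PV = 51.529326
  t = 4.0000: CF_t = 66.000000, DF = 0.718920, PV = 47.448735
  t = 5.0000: CF_t = 1066.000000, DF = 0.661989, PV = 705.680438
Price P = sum_t PV_t = 921.392826
Convexity numerator sum_t t*(t + 1/m) * CF_t / (1+y/m)^(m*t + 2):
  t = 1.0000: term = 103.058651
  t = 2.0000: term = 284.692407
  t = 3.0000: term = 524.295410
  t = 4.0000: term = 804.627700
  t = 5.0000: term = 17950.216153
Convexity = (1/P) * sum = 19666.890322 / 921.392826 = 21.344740


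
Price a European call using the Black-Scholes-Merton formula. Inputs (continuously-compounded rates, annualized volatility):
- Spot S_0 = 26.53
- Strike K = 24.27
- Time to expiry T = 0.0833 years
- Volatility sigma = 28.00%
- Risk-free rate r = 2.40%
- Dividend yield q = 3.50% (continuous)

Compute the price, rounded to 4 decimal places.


Answer: Price = 2.3742

Derivation:
d1 = (ln(S/K) + (r - q + 0.5*sigma^2) * T) / (sigma * sqrt(T)) = 1.13081256
d2 = d1 - sigma * sqrt(T) = 1.04999969
exp(-rT) = 0.99800280; exp(-qT) = 0.99708875
C = S_0 * exp(-qT) * N(d1) - K * exp(-rT) * N(d2)
N(d1) = 0.87093300; N(d2) = 0.85314087
C = 26.5300 * 0.99708875 * 0.87093300 - 24.2700 * 0.99800280 * 0.85314087 = 2.3742


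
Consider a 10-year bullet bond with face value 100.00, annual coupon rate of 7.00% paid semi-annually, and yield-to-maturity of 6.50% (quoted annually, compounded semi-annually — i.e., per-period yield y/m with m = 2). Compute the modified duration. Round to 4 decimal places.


Answer: Modified duration = 7.1751

Derivation:
Coupon per period c = face * coupon_rate / m = 3.500000
Periods per year m = 2; per-period yield y/m = 0.032500
Number of cashflows N = 20
Cashflows (t years, CF_t, discount factor 1/(1+y/m)^(m*t), PV):
  t = 0.5000: CF_t = 3.500000, DF = 0.968523, PV = 3.389831
  t = 1.0000: CF_t = 3.500000, DF = 0.938037, PV = 3.283129
  t = 1.5000: CF_t = 3.500000, DF = 0.908510, PV = 3.179786
  t = 2.0000: CF_t = 3.500000, DF = 0.879913, PV = 3.079696
  t = 2.5000: CF_t = 3.500000, DF = 0.852216, PV = 2.982756
  t = 3.0000: CF_t = 3.500000, DF = 0.825391, PV = 2.888868
  t = 3.5000: CF_t = 3.500000, DF = 0.799410, PV = 2.797935
  t = 4.0000: CF_t = 3.500000, DF = 0.774247, PV = 2.709864
  t = 4.5000: CF_t = 3.500000, DF = 0.749876, PV = 2.624566
  t = 5.0000: CF_t = 3.500000, DF = 0.726272, PV = 2.541953
  t = 5.5000: CF_t = 3.500000, DF = 0.703411, PV = 2.461940
  t = 6.0000: CF_t = 3.500000, DF = 0.681270, PV = 2.384445
  t = 6.5000: CF_t = 3.500000, DF = 0.659826, PV = 2.309390
  t = 7.0000: CF_t = 3.500000, DF = 0.639056, PV = 2.236697
  t = 7.5000: CF_t = 3.500000, DF = 0.618941, PV = 2.166293
  t = 8.0000: CF_t = 3.500000, DF = 0.599458, PV = 2.098104
  t = 8.5000: CF_t = 3.500000, DF = 0.580589, PV = 2.032062
  t = 9.0000: CF_t = 3.500000, DF = 0.562314, PV = 1.968099
  t = 9.5000: CF_t = 3.500000, DF = 0.544614, PV = 1.906149
  t = 10.0000: CF_t = 103.500000, DF = 0.527471, PV = 54.593274
Price P = sum_t PV_t = 103.634837
First compute Macaulay numerator sum_t t * PV_t:
  t * PV_t at t = 0.5000: 1.694915
  t * PV_t at t = 1.0000: 3.283129
  t * PV_t at t = 1.5000: 4.769679
  t * PV_t at t = 2.0000: 6.159391
  t * PV_t at t = 2.5000: 7.456890
  t * PV_t at t = 3.0000: 8.666604
  t * PV_t at t = 3.5000: 9.792773
  t * PV_t at t = 4.0000: 10.839458
  t * PV_t at t = 4.5000: 11.810547
  t * PV_t at t = 5.0000: 12.709763
  t * PV_t at t = 5.5000: 13.540667
  t * PV_t at t = 6.0000: 14.306670
  t * PV_t at t = 6.5000: 15.011034
  t * PV_t at t = 7.0000: 15.656881
  t * PV_t at t = 7.5000: 16.247195
  t * PV_t at t = 8.0000: 16.784835
  t * PV_t at t = 8.5000: 17.272530
  t * PV_t at t = 9.0000: 17.712892
  t * PV_t at t = 9.5000: 18.108418
  t * PV_t at t = 10.0000: 545.932744
Macaulay duration D = 767.757014 / 103.634837 = 7.408291
Modified duration = D / (1 + y/m) = 7.408291 / (1 + 0.032500) = 7.175100


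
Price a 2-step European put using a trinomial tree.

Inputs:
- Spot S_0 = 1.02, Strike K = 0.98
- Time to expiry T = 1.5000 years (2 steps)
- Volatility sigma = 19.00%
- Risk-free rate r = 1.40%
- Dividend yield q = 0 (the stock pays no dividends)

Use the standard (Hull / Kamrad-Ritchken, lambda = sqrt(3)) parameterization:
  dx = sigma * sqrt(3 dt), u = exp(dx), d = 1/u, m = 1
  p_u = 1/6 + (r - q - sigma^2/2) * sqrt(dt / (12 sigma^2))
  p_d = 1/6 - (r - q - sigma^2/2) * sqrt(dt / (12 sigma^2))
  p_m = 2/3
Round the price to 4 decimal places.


dt = T/N = 0.750000; dx = sigma*sqrt(3*dt) = 0.285000
u = exp(dx) = 1.329762; d = 1/u = 0.752014
p_u = 0.161338, p_m = 0.666667, p_d = 0.171996
Discount per step: exp(-r*dt) = 0.989555
Stock lattice S(k, j) with j the centered position index:
  k=0: S(0,+0) = 1.0200
  k=1: S(1,-1) = 0.7671; S(1,+0) = 1.0200; S(1,+1) = 1.3564
  k=2: S(2,-2) = 0.5768; S(2,-1) = 0.7671; S(2,+0) = 1.0200; S(2,+1) = 1.3564; S(2,+2) = 1.8036
Terminal payoffs V(N, j) = max(K - S_T, 0):
  V(2,-2) = 0.403164; V(2,-1) = 0.212945; V(2,+0) = 0.000000; V(2,+1) = 0.000000; V(2,+2) = 0.000000
Backward induction: V(k, j) = exp(-r*dt) * [p_u * V(k+1, j+1) + p_m * V(k+1, j) + p_d * V(k+1, j-1)]
  V(1,-1) = exp(-r*dt) * [p_u*0.000000 + p_m*0.212945 + p_d*0.403164] = 0.209099
  V(1,+0) = exp(-r*dt) * [p_u*0.000000 + p_m*0.000000 + p_d*0.212945] = 0.036243
  V(1,+1) = exp(-r*dt) * [p_u*0.000000 + p_m*0.000000 + p_d*0.000000] = 0.000000
  V(0,+0) = exp(-r*dt) * [p_u*0.000000 + p_m*0.036243 + p_d*0.209099] = 0.059498

Answer: Price = V(0,0) = 0.0595


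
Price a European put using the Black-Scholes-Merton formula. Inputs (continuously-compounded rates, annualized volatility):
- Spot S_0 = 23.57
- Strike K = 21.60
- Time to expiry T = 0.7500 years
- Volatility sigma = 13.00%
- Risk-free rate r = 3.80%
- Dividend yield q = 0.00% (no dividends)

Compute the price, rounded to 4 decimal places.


Answer: Price = 0.1974

Derivation:
d1 = (ln(S/K) + (r - q + 0.5*sigma^2) * T) / (sigma * sqrt(T)) = 1.08469817
d2 = d1 - sigma * sqrt(T) = 0.97211487
exp(-rT) = 0.97190229; exp(-qT) = 1.00000000
P = K * exp(-rT) * N(-d2) - S_0 * exp(-qT) * N(-d1)
N(-d1) = 0.13902768; N(-d2) = 0.16549670
P = 21.6000 * 0.97190229 * 0.16549670 - 23.5700 * 1.00000000 * 0.13902768 = 0.1974


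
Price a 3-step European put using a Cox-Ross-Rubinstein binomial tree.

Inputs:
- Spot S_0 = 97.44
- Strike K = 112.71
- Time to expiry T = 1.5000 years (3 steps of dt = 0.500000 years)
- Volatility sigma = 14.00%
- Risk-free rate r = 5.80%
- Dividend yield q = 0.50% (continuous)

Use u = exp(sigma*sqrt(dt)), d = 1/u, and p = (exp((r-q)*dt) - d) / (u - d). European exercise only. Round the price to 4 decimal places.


Answer: Price = V(0,0) = 10.4532

Derivation:
dt = T/N = 0.500000
u = exp(sigma*sqrt(dt)) = 1.104061; d = 1/u = 0.905747
p = (exp((r-q)*dt) - d) / (u - d) = 0.610685
Discount per step: exp(-r*dt) = 0.971416
Stock lattice S(k, i) with i counting down-moves:
  k=0: S(0,0) = 97.4400
  k=1: S(1,0) = 107.5797; S(1,1) = 88.2560
  k=2: S(2,0) = 118.7745; S(2,1) = 97.4400; S(2,2) = 79.9376
  k=3: S(3,0) = 131.1343; S(3,1) = 107.5797; S(3,2) = 88.2560; S(3,3) = 72.4033
Terminal payoffs V(N, i) = max(K - S_T, 0):
  V(3,0) = 0.000000; V(3,1) = 5.130323; V(3,2) = 24.453985; V(3,3) = 40.306694
Backward induction: V(k, i) = exp(-r*dt) * [p * V(k+1, i) + (1-p) * V(k+1, i+1)].
  V(2,0) = exp(-r*dt) * [p*0.000000 + (1-p)*5.130323] = 1.940223
  V(2,1) = exp(-r*dt) * [p*5.130323 + (1-p)*24.453985] = 12.291645
  V(2,2) = exp(-r*dt) * [p*24.453985 + (1-p)*40.306694] = 29.750298
  V(1,0) = exp(-r*dt) * [p*1.940223 + (1-p)*12.291645] = 5.799542
  V(1,1) = exp(-r*dt) * [p*12.291645 + (1-p)*29.750298] = 18.542949
  V(0,0) = exp(-r*dt) * [p*5.799542 + (1-p)*18.542949] = 10.453167


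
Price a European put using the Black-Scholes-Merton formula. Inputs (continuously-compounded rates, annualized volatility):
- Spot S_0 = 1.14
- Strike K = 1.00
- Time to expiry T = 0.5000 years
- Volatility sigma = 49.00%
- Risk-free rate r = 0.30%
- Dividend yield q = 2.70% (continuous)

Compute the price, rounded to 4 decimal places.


d1 = (ln(S/K) + (r - q + 0.5*sigma^2) * T) / (sigma * sqrt(T)) = 0.51677460
d2 = d1 - sigma * sqrt(T) = 0.17029227
exp(-rT) = 0.99850112; exp(-qT) = 0.98659072
P = K * exp(-rT) * N(-d2) - S_0 * exp(-qT) * N(-d1)
N(-d1) = 0.30265676; N(-d2) = 0.43239014
P = 1.0000 * 0.99850112 * 0.43239014 - 1.1400 * 0.98659072 * 0.30265676 = 0.0913

Answer: Price = 0.0913


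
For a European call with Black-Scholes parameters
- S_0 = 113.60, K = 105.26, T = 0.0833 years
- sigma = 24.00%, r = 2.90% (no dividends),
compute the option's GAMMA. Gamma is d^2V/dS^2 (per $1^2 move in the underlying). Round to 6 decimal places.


d1 = 1.1703032011; d2 = 1.1010350266
phi(d1) = 0.2011421666; exp(-qT) = 1.0000000000; exp(-rT) = 0.9975872155
Gamma = exp(-qT) * phi(d1) / (S * sigma * sqrt(T)) = 1.0000000000 * 0.2011421666 / (113.6000 * 0.2400 * 0.2886173938) = 0.025562

Answer: Gamma = 0.025562


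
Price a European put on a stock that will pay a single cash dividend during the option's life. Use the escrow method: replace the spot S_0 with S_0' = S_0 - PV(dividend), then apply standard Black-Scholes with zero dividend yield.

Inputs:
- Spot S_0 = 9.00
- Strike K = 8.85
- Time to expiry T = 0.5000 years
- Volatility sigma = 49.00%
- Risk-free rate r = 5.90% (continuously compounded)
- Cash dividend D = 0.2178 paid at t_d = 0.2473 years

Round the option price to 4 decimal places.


PV(D) = D * exp(-r * t_d) = 0.2178 * 0.98551523 = 0.21464522
S_0' = S_0 - PV(D) = 9.0000 - 0.21464522 = 8.78535478
d1 = (ln(S_0'/K) + (r + sigma^2/2)*T) / (sigma*sqrt(T)) = 0.23722320
d2 = d1 - sigma*sqrt(T) = -0.10925912
exp(-rT) = 0.97093088
N(-d1) = 0.40624182; N(-d2) = 0.54350151
P = K * exp(-rT) * N(-d2) - S_0' * N(-d1) = 8.8500 * 0.97093088 * 0.54350151 - 8.78535478 * 0.40624182 = 1.1012

Answer: Price = 1.1012


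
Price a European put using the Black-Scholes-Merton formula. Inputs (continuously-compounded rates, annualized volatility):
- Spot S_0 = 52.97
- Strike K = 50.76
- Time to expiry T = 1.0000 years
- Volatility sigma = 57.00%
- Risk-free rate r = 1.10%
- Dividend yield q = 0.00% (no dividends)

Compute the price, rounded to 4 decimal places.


Answer: Price = 10.2411

Derivation:
d1 = (ln(S/K) + (r - q + 0.5*sigma^2) * T) / (sigma * sqrt(T)) = 0.37906504
d2 = d1 - sigma * sqrt(T) = -0.19093496
exp(-rT) = 0.98906028; exp(-qT) = 1.00000000
P = K * exp(-rT) * N(-d2) - S_0 * exp(-qT) * N(-d1)
N(-d1) = 0.35231978; N(-d2) = 0.57571173
P = 50.7600 * 0.98906028 * 0.57571173 - 52.9700 * 1.00000000 * 0.35231978 = 10.2411


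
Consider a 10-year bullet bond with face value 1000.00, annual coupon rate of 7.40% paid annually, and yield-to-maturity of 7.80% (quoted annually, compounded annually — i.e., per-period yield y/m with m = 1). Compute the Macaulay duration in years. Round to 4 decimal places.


Coupon per period c = face * coupon_rate / m = 74.000000
Periods per year m = 1; per-period yield y/m = 0.078000
Number of cashflows N = 10
Cashflows (t years, CF_t, discount factor 1/(1+y/m)^(m*t), PV):
  t = 1.0000: CF_t = 74.000000, DF = 0.927644, PV = 68.645640
  t = 2.0000: CF_t = 74.000000, DF = 0.860523, PV = 63.678701
  t = 3.0000: CF_t = 74.000000, DF = 0.798259, PV = 59.071152
  t = 4.0000: CF_t = 74.000000, DF = 0.740500, PV = 54.796987
  t = 5.0000: CF_t = 74.000000, DF = 0.686920, PV = 50.832084
  t = 6.0000: CF_t = 74.000000, DF = 0.637217, PV = 47.154067
  t = 7.0000: CF_t = 74.000000, DF = 0.591111, PV = 43.742177
  t = 8.0000: CF_t = 74.000000, DF = 0.548340, PV = 40.577159
  t = 9.0000: CF_t = 74.000000, DF = 0.508664, PV = 37.641149
  t = 10.0000: CF_t = 1074.000000, DF = 0.471859, PV = 506.776739
Price P = sum_t PV_t = 972.915854
Macaulay numerator sum_t t * PV_t:
  t * PV_t at t = 1.0000: 68.645640
  t * PV_t at t = 2.0000: 127.357403
  t * PV_t at t = 3.0000: 177.213455
  t * PV_t at t = 4.0000: 219.187946
  t * PV_t at t = 5.0000: 254.160420
  t * PV_t at t = 6.0000: 282.924401
  t * PV_t at t = 7.0000: 306.195239
  t * PV_t at t = 8.0000: 324.617269
  t * PV_t at t = 9.0000: 338.770341
  t * PV_t at t = 10.0000: 5067.767393
Macaulay duration D = (sum_t t * PV_t) / P = 7166.839507 / 972.915854 = 7.366351

Answer: Macaulay duration = 7.3664 years


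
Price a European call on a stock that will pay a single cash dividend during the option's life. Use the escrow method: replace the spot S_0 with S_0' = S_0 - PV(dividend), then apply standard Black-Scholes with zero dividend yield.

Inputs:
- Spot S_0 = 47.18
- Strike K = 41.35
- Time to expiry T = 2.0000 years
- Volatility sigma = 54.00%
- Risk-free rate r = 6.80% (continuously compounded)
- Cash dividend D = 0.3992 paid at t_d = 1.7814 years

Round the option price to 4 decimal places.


PV(D) = D * exp(-r * t_d) = 0.3992 * 0.88591418 = 0.35365694
S_0' = S_0 - PV(D) = 47.1800 - 0.35365694 = 46.82634306
d1 = (ln(S_0'/K) + (r + sigma^2/2)*T) / (sigma*sqrt(T)) = 0.72278558
d2 = d1 - sigma*sqrt(T) = -0.04088975
exp(-rT) = 0.87284263
N(d1) = 0.76509418; N(d2) = 0.48369190
C = S_0' * N(d1) - K * exp(-rT) * N(d2) = 46.82634306 * 0.76509418 - 41.3500 * 0.87284263 * 0.48369190 = 18.3691

Answer: Price = 18.3691


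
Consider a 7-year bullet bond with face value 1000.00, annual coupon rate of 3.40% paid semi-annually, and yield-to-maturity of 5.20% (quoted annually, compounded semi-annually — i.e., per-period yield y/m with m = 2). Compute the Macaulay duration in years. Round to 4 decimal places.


Answer: Macaulay duration = 6.2378 years

Derivation:
Coupon per period c = face * coupon_rate / m = 17.000000
Periods per year m = 2; per-period yield y/m = 0.026000
Number of cashflows N = 14
Cashflows (t years, CF_t, discount factor 1/(1+y/m)^(m*t), PV):
  t = 0.5000: CF_t = 17.000000, DF = 0.974659, PV = 16.569201
  t = 1.0000: CF_t = 17.000000, DF = 0.949960, PV = 16.149318
  t = 1.5000: CF_t = 17.000000, DF = 0.925887, PV = 15.740077
  t = 2.0000: CF_t = 17.000000, DF = 0.902424, PV = 15.341205
  t = 2.5000: CF_t = 17.000000, DF = 0.879555, PV = 14.952442
  t = 3.0000: CF_t = 17.000000, DF = 0.857266, PV = 14.573530
  t = 3.5000: CF_t = 17.000000, DF = 0.835542, PV = 14.204220
  t = 4.0000: CF_t = 17.000000, DF = 0.814369, PV = 13.844269
  t = 4.5000: CF_t = 17.000000, DF = 0.793732, PV = 13.493440
  t = 5.0000: CF_t = 17.000000, DF = 0.773618, PV = 13.151501
  t = 5.5000: CF_t = 17.000000, DF = 0.754013, PV = 12.818227
  t = 6.0000: CF_t = 17.000000, DF = 0.734906, PV = 12.493398
  t = 6.5000: CF_t = 17.000000, DF = 0.716282, PV = 12.176802
  t = 7.0000: CF_t = 1017.000000, DF = 0.698131, PV = 709.999270
Price P = sum_t PV_t = 895.506899
Macaulay numerator sum_t t * PV_t:
  t * PV_t at t = 0.5000: 8.284600
  t * PV_t at t = 1.0000: 16.149318
  t * PV_t at t = 1.5000: 23.610115
  t * PV_t at t = 2.0000: 30.682410
  t * PV_t at t = 2.5000: 37.381104
  t * PV_t at t = 3.0000: 43.720590
  t * PV_t at t = 3.5000: 49.714771
  t * PV_t at t = 4.0000: 55.377077
  t * PV_t at t = 4.5000: 60.720479
  t * PV_t at t = 5.0000: 65.757504
  t * PV_t at t = 5.5000: 70.500248
  t * PV_t at t = 6.0000: 74.960391
  t * PV_t at t = 6.5000: 79.149211
  t * PV_t at t = 7.0000: 4969.994889
Macaulay duration D = (sum_t t * PV_t) / P = 5586.002706 / 895.506899 = 6.237811


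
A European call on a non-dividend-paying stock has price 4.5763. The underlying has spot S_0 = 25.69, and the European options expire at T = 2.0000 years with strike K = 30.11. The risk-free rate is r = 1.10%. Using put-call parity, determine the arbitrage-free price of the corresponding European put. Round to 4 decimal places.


Answer: Put price = 8.3411

Derivation:
Put-call parity: C - P = S_0 * exp(-qT) - K * exp(-rT).
S_0 * exp(-qT) = 25.6900 * 1.00000000 = 25.69000000
K * exp(-rT) = 30.1100 * 0.97824024 = 29.45481348
P = C - S*exp(-qT) + K*exp(-rT)
P = 4.5763 - 25.69000000 + 29.45481348 = 8.3411


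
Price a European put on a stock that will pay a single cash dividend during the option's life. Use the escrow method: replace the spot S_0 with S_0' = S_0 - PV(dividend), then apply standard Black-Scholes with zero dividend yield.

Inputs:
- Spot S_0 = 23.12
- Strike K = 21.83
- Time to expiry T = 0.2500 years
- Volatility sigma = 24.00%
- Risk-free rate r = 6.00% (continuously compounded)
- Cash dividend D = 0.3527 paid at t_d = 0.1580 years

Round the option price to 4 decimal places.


Answer: Price = 0.5442

Derivation:
PV(D) = D * exp(-r * t_d) = 0.3527 * 0.99056479 = 0.34937220
S_0' = S_0 - PV(D) = 23.1200 - 0.34937220 = 22.77062780
d1 = (ln(S_0'/K) + (r + sigma^2/2)*T) / (sigma*sqrt(T)) = 0.53655234
d2 = d1 - sigma*sqrt(T) = 0.41655234
exp(-rT) = 0.98511194
N(-d1) = 0.29578844; N(-d2) = 0.33850294
P = K * exp(-rT) * N(-d2) - S_0' * N(-d1) = 21.8300 * 0.98511194 * 0.33850294 - 22.77062780 * 0.29578844 = 0.5442


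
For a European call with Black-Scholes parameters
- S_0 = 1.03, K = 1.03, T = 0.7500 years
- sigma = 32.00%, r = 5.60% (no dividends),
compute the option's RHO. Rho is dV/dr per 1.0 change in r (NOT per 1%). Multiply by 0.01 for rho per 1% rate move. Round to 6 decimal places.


d1 = 0.2901185103; d2 = 0.0129903811
phi(d1) = 0.3825014220; exp(-qT) = 1.0000000000; exp(-rT) = 0.9588697806
N(d2) = 0.5051822665
Rho = K*T*exp(-rT)*N(d2) = 1.0300 * 0.7500 * 0.9588697806 * 0.5051822665 = 0.374202

Answer: Rho = 0.374202


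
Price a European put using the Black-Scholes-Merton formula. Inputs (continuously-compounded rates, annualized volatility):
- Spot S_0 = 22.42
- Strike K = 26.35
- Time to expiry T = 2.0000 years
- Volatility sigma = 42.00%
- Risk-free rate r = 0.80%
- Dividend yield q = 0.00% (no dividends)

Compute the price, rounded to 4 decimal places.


Answer: Price = 7.5648

Derivation:
d1 = (ln(S/K) + (r - q + 0.5*sigma^2) * T) / (sigma * sqrt(T)) = 0.05199784
d2 = d1 - sigma * sqrt(T) = -0.54197185
exp(-rT) = 0.98412732; exp(-qT) = 1.00000000
P = K * exp(-rT) * N(-d2) - S_0 * exp(-qT) * N(-d1)
N(-d1) = 0.47926521; N(-d2) = 0.70608105
P = 26.3500 * 0.98412732 * 0.70608105 - 22.4200 * 1.00000000 * 0.47926521 = 7.5648


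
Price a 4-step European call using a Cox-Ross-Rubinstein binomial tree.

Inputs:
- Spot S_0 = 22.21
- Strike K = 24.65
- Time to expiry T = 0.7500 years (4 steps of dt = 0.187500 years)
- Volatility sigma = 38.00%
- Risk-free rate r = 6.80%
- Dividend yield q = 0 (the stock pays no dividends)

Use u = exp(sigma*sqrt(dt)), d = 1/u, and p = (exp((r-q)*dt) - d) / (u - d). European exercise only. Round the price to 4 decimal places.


Answer: Price = V(0,0) = 2.5278

Derivation:
dt = T/N = 0.187500
u = exp(sigma*sqrt(dt)) = 1.178856; d = 1/u = 0.848280
p = (exp((r-q)*dt) - d) / (u - d) = 0.497772
Discount per step: exp(-r*dt) = 0.987331
Stock lattice S(k, i) with i counting down-moves:
  k=0: S(0,0) = 22.2100
  k=1: S(1,0) = 26.1824; S(1,1) = 18.8403
  k=2: S(2,0) = 30.8653; S(2,1) = 22.2100; S(2,2) = 15.9818
  k=3: S(3,0) = 36.3857; S(3,1) = 26.1824; S(3,2) = 18.8403; S(3,3) = 13.5571
  k=4: S(4,0) = 42.8936; S(4,1) = 30.8653; S(4,2) = 22.2100; S(4,3) = 15.9818; S(4,4) = 11.5002
Terminal payoffs V(N, i) = max(S_T - K, 0):
  V(4,0) = 18.243571; V(4,1) = 6.215291; V(4,2) = 0.000000; V(4,3) = 0.000000; V(4,4) = 0.000000
Backward induction: V(k, i) = exp(-r*dt) * [p * V(k+1, i) + (1-p) * V(k+1, i+1)].
  V(3,0) = exp(-r*dt) * [p*18.243571 + (1-p)*6.215291] = 12.048039
  V(3,1) = exp(-r*dt) * [p*6.215291 + (1-p)*0.000000] = 3.054604
  V(3,2) = exp(-r*dt) * [p*0.000000 + (1-p)*0.000000] = 0.000000
  V(3,3) = exp(-r*dt) * [p*0.000000 + (1-p)*0.000000] = 0.000000
  V(2,0) = exp(-r*dt) * [p*12.048039 + (1-p)*3.054604] = 7.435872
  V(2,1) = exp(-r*dt) * [p*3.054604 + (1-p)*0.000000] = 1.501234
  V(2,2) = exp(-r*dt) * [p*0.000000 + (1-p)*0.000000] = 0.000000
  V(1,0) = exp(-r*dt) * [p*7.435872 + (1-p)*1.501234] = 4.398887
  V(1,1) = exp(-r*dt) * [p*1.501234 + (1-p)*0.000000] = 0.737805
  V(0,0) = exp(-r*dt) * [p*4.398887 + (1-p)*0.737805] = 2.527755


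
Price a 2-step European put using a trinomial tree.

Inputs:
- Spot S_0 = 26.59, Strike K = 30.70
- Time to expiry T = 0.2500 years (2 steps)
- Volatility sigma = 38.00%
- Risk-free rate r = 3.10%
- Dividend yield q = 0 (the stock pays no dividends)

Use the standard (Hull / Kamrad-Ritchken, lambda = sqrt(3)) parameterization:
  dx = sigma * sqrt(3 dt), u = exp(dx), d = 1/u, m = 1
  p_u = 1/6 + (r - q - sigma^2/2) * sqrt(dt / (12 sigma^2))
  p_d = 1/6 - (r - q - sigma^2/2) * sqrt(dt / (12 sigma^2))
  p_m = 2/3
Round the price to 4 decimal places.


dt = T/N = 0.125000; dx = sigma*sqrt(3*dt) = 0.232702
u = exp(dx) = 1.262005; d = 1/u = 0.792390
p_u = 0.155601, p_m = 0.666667, p_d = 0.177732
Discount per step: exp(-r*dt) = 0.996132
Stock lattice S(k, j) with j the centered position index:
  k=0: S(0,+0) = 26.5900
  k=1: S(1,-1) = 21.0697; S(1,+0) = 26.5900; S(1,+1) = 33.5567
  k=2: S(2,-2) = 16.6954; S(2,-1) = 21.0697; S(2,+0) = 26.5900; S(2,+1) = 33.5567; S(2,+2) = 42.3487
Terminal payoffs V(N, j) = max(K - S_T, 0):
  V(2,-2) = 14.004618; V(2,-1) = 9.630349; V(2,+0) = 4.110000; V(2,+1) = 0.000000; V(2,+2) = 0.000000
Backward induction: V(k, j) = exp(-r*dt) * [p_u * V(k+1, j+1) + p_m * V(k+1, j) + p_d * V(k+1, j-1)]
  V(1,-1) = exp(-r*dt) * [p_u*4.110000 + p_m*9.630349 + p_d*14.004618] = 9.511896
  V(1,+0) = exp(-r*dt) * [p_u*0.000000 + p_m*4.110000 + p_d*9.630349] = 4.434408
  V(1,+1) = exp(-r*dt) * [p_u*0.000000 + p_m*0.000000 + p_d*4.110000] = 0.727655
  V(0,+0) = exp(-r*dt) * [p_u*0.727655 + p_m*4.434408 + p_d*9.511896] = 4.741658

Answer: Price = V(0,0) = 4.7417


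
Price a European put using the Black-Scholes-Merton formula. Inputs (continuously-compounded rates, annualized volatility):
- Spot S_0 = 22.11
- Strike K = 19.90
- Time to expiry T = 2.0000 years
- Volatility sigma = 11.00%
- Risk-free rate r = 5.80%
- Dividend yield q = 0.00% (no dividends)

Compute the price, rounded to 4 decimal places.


d1 = (ln(S/K) + (r - q + 0.5*sigma^2) * T) / (sigma * sqrt(T)) = 1.50041800
d2 = d1 - sigma * sqrt(T) = 1.34485451
exp(-rT) = 0.89047522; exp(-qT) = 1.00000000
P = K * exp(-rT) * N(-d2) - S_0 * exp(-qT) * N(-d1)
N(-d1) = 0.06675308; N(-d2) = 0.08933611
P = 19.9000 * 0.89047522 * 0.08933611 - 22.1100 * 1.00000000 * 0.06675308 = 0.1072

Answer: Price = 0.1072


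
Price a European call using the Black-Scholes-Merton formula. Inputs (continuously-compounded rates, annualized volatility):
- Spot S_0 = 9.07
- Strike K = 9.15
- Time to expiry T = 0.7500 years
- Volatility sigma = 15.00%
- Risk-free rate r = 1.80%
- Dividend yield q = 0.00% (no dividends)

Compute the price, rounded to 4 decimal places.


Answer: Price = 0.4903

Derivation:
d1 = (ln(S/K) + (r - q + 0.5*sigma^2) * T) / (sigma * sqrt(T)) = 0.10127405
d2 = d1 - sigma * sqrt(T) = -0.02862976
exp(-rT) = 0.98659072; exp(-qT) = 1.00000000
C = S_0 * exp(-qT) * N(d1) - K * exp(-rT) * N(d2)
N(d1) = 0.54033354; N(d2) = 0.48857994
C = 9.0700 * 1.00000000 * 0.54033354 - 9.1500 * 0.98659072 * 0.48857994 = 0.4903


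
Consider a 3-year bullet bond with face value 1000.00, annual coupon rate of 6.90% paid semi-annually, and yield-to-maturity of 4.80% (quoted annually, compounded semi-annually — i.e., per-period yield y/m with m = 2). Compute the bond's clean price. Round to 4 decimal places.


Coupon per period c = face * coupon_rate / m = 34.500000
Periods per year m = 2; per-period yield y/m = 0.024000
Number of cashflows N = 6
Cashflows (t years, CF_t, discount factor 1/(1+y/m)^(m*t), PV):
  t = 0.5000: CF_t = 34.500000, DF = 0.976562, PV = 33.691406
  t = 1.0000: CF_t = 34.500000, DF = 0.953674, PV = 32.901764
  t = 1.5000: CF_t = 34.500000, DF = 0.931323, PV = 32.130629
  t = 2.0000: CF_t = 34.500000, DF = 0.909495, PV = 31.377567
  t = 2.5000: CF_t = 34.500000, DF = 0.888178, PV = 30.642155
  t = 3.0000: CF_t = 1034.500000, DF = 0.867362, PV = 897.285718
Price P = sum_t PV_t = 1058.029240

Answer: Price = 1058.0292


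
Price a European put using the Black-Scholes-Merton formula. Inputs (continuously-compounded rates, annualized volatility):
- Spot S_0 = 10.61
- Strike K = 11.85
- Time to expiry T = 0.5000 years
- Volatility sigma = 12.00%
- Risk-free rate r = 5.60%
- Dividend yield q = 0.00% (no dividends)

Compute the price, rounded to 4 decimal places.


Answer: Price = 0.9951

Derivation:
d1 = (ln(S/K) + (r - q + 0.5*sigma^2) * T) / (sigma * sqrt(T)) = -0.93020975
d2 = d1 - sigma * sqrt(T) = -1.01506257
exp(-rT) = 0.97238837; exp(-qT) = 1.00000000
P = K * exp(-rT) * N(-d2) - S_0 * exp(-qT) * N(-d1)
N(-d1) = 0.82386875; N(-d2) = 0.84496200
P = 11.8500 * 0.97238837 * 0.84496200 - 10.6100 * 1.00000000 * 0.82386875 = 0.9951


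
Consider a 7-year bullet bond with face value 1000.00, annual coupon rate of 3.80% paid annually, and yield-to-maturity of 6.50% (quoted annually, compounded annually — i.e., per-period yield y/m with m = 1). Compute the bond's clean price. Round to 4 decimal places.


Coupon per period c = face * coupon_rate / m = 38.000000
Periods per year m = 1; per-period yield y/m = 0.065000
Number of cashflows N = 7
Cashflows (t years, CF_t, discount factor 1/(1+y/m)^(m*t), PV):
  t = 1.0000: CF_t = 38.000000, DF = 0.938967, PV = 35.680751
  t = 2.0000: CF_t = 38.000000, DF = 0.881659, PV = 33.503053
  t = 3.0000: CF_t = 38.000000, DF = 0.827849, PV = 31.458265
  t = 4.0000: CF_t = 38.000000, DF = 0.777323, PV = 29.538277
  t = 5.0000: CF_t = 38.000000, DF = 0.729881, PV = 27.735472
  t = 6.0000: CF_t = 38.000000, DF = 0.685334, PV = 26.042697
  t = 7.0000: CF_t = 1038.000000, DF = 0.643506, PV = 667.959451
Price P = sum_t PV_t = 851.917966

Answer: Price = 851.9180


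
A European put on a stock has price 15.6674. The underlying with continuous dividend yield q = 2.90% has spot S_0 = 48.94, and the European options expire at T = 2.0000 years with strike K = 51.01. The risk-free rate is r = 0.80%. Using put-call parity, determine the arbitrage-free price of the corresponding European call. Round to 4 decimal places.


Put-call parity: C - P = S_0 * exp(-qT) - K * exp(-rT).
S_0 * exp(-qT) = 48.9400 * 0.94364995 = 46.18222843
K * exp(-rT) = 51.0100 * 0.98412732 = 50.20033460
C = P + S*exp(-qT) - K*exp(-rT)
C = 15.6674 + 46.18222843 - 50.20033460 = 11.6493

Answer: Call price = 11.6493


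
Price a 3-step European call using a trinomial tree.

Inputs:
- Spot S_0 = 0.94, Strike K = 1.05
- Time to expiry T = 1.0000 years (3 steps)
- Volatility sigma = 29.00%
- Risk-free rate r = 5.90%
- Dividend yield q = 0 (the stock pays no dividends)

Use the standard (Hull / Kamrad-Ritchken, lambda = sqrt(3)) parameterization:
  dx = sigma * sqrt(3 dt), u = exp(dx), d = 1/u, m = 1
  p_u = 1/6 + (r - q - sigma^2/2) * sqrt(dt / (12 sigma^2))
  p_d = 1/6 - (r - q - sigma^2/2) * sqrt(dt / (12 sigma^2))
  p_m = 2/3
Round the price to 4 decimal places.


dt = T/N = 0.333333; dx = sigma*sqrt(3*dt) = 0.290000
u = exp(dx) = 1.336427; d = 1/u = 0.748264
p_u = 0.176408, p_m = 0.666667, p_d = 0.156925
Discount per step: exp(-r*dt) = 0.980525
Stock lattice S(k, j) with j the centered position index:
  k=0: S(0,+0) = 0.9400
  k=1: S(1,-1) = 0.7034; S(1,+0) = 0.9400; S(1,+1) = 1.2562
  k=2: S(2,-2) = 0.5263; S(2,-1) = 0.7034; S(2,+0) = 0.9400; S(2,+1) = 1.2562; S(2,+2) = 1.6789
  k=3: S(3,-3) = 0.3938; S(3,-2) = 0.5263; S(3,-1) = 0.7034; S(3,+0) = 0.9400; S(3,+1) = 1.2562; S(3,+2) = 1.6789; S(3,+3) = 2.2437
Terminal payoffs V(N, j) = max(S_T - K, 0):
  V(3,-3) = 0.000000; V(3,-2) = 0.000000; V(3,-1) = 0.000000; V(3,+0) = 0.000000; V(3,+1) = 0.206242; V(3,+2) = 0.628876; V(3,+3) = 1.193696
Backward induction: V(k, j) = exp(-r*dt) * [p_u * V(k+1, j+1) + p_m * V(k+1, j) + p_d * V(k+1, j-1)]
  V(2,-2) = exp(-r*dt) * [p_u*0.000000 + p_m*0.000000 + p_d*0.000000] = 0.000000
  V(2,-1) = exp(-r*dt) * [p_u*0.000000 + p_m*0.000000 + p_d*0.000000] = 0.000000
  V(2,+0) = exp(-r*dt) * [p_u*0.206242 + p_m*0.000000 + p_d*0.000000] = 0.035674
  V(2,+1) = exp(-r*dt) * [p_u*0.628876 + p_m*0.206242 + p_d*0.000000] = 0.243595
  V(2,+2) = exp(-r*dt) * [p_u*1.193696 + p_m*0.628876 + p_d*0.206242] = 0.649297
  V(1,-1) = exp(-r*dt) * [p_u*0.035674 + p_m*0.000000 + p_d*0.000000] = 0.006171
  V(1,+0) = exp(-r*dt) * [p_u*0.243595 + p_m*0.035674 + p_d*0.000000] = 0.065455
  V(1,+1) = exp(-r*dt) * [p_u*0.649297 + p_m*0.243595 + p_d*0.035674] = 0.277034
  V(0,+0) = exp(-r*dt) * [p_u*0.277034 + p_m*0.065455 + p_d*0.006171] = 0.091656

Answer: Price = V(0,0) = 0.0917


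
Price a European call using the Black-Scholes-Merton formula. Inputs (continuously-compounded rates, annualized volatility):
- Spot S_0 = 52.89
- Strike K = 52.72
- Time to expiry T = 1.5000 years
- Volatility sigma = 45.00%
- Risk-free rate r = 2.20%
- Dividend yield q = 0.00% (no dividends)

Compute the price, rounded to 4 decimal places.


d1 = (ln(S/K) + (r - q + 0.5*sigma^2) * T) / (sigma * sqrt(T)) = 0.34128540
d2 = d1 - sigma * sqrt(T) = -0.20984979
exp(-rT) = 0.96753856; exp(-qT) = 1.00000000
C = S_0 * exp(-qT) * N(d1) - K * exp(-rT) * N(d2)
N(d1) = 0.63355563; N(d2) = 0.41689246
C = 52.8900 * 1.00000000 * 0.63355563 - 52.7200 * 0.96753856 * 0.41689246 = 12.2436

Answer: Price = 12.2436


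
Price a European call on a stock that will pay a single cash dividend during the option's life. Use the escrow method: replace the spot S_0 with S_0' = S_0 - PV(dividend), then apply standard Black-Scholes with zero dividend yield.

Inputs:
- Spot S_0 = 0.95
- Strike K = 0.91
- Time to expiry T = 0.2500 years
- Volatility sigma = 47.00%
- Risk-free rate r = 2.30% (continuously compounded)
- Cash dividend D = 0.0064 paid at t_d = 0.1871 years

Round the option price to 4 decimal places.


PV(D) = D * exp(-r * t_d) = 0.0064 * 0.99570595 = 0.00637252
S_0' = S_0 - PV(D) = 0.9500 - 0.00637252 = 0.94362748
d1 = (ln(S_0'/K) + (r + sigma^2/2)*T) / (sigma*sqrt(T)) = 0.29638031
d2 = d1 - sigma*sqrt(T) = 0.06138031
exp(-rT) = 0.99426650
N(d1) = 0.61653017; N(d2) = 0.52447183
C = S_0' * N(d1) - K * exp(-rT) * N(d2) = 0.94362748 * 0.61653017 - 0.9100 * 0.99426650 * 0.52447183 = 0.1072

Answer: Price = 0.1072


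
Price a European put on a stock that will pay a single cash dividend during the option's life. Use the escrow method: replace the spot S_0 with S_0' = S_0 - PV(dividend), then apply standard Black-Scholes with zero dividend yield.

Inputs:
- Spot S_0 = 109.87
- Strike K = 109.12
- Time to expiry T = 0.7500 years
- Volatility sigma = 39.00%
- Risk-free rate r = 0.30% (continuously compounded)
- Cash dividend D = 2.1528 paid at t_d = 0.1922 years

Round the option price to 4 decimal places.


PV(D) = D * exp(-r * t_d) = 2.1528 * 0.99942357 = 2.15155905
S_0' = S_0 - PV(D) = 109.8700 - 2.15155905 = 107.71844095
d1 = (ln(S_0'/K) + (r + sigma^2/2)*T) / (sigma*sqrt(T)) = 0.13726162
d2 = d1 - sigma*sqrt(T) = -0.20048828
exp(-rT) = 0.99775253
N(-d1) = 0.44541200; N(-d2) = 0.57945064
P = K * exp(-rT) * N(-d2) - S_0' * N(-d1) = 109.1200 * 0.99775253 * 0.57945064 - 107.71844095 * 0.44541200 = 15.1085

Answer: Price = 15.1085


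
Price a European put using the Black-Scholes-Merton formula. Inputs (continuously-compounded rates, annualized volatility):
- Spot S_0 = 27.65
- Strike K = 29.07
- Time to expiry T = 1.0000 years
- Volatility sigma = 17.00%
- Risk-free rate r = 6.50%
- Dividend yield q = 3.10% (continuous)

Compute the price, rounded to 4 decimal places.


d1 = (ln(S/K) + (r - q + 0.5*sigma^2) * T) / (sigma * sqrt(T)) = -0.00959404
d2 = d1 - sigma * sqrt(T) = -0.17959404
exp(-rT) = 0.93706746; exp(-qT) = 0.96947557
P = K * exp(-rT) * N(-d2) - S_0 * exp(-qT) * N(-d1)
N(-d1) = 0.50382741; N(-d2) = 0.57126436
P = 29.0700 * 0.93706746 * 0.57126436 - 27.6500 * 0.96947557 * 0.50382741 = 2.0560

Answer: Price = 2.0560


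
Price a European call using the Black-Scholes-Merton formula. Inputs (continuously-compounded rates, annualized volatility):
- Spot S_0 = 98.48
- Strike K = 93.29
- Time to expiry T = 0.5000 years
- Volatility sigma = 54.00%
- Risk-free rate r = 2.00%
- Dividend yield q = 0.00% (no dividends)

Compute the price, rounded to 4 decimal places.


Answer: Price = 17.7077

Derivation:
d1 = (ln(S/K) + (r - q + 0.5*sigma^2) * T) / (sigma * sqrt(T)) = 0.35889744
d2 = d1 - sigma * sqrt(T) = -0.02294022
exp(-rT) = 0.99004983; exp(-qT) = 1.00000000
C = S_0 * exp(-qT) * N(d1) - K * exp(-rT) * N(d2)
N(d1) = 0.64016409; N(d2) = 0.49084898
C = 98.4800 * 1.00000000 * 0.64016409 - 93.2900 * 0.99004983 * 0.49084898 = 17.7077


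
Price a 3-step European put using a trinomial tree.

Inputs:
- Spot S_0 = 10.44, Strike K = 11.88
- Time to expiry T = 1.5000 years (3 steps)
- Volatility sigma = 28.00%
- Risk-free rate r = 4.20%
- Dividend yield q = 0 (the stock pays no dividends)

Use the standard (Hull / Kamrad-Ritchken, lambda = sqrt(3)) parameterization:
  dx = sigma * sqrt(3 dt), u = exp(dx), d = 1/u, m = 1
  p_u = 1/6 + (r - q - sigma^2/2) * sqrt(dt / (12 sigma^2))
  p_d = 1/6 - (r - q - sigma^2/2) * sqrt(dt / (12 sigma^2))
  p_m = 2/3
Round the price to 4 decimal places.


Answer: Price = V(0,0) = 1.9010

Derivation:
dt = T/N = 0.500000; dx = sigma*sqrt(3*dt) = 0.342929
u = exp(dx) = 1.409068; d = 1/u = 0.709689
p_u = 0.168708, p_m = 0.666667, p_d = 0.164625
Discount per step: exp(-r*dt) = 0.979219
Stock lattice S(k, j) with j the centered position index:
  k=0: S(0,+0) = 10.4400
  k=1: S(1,-1) = 7.4092; S(1,+0) = 10.4400; S(1,+1) = 14.7107
  k=2: S(2,-2) = 5.2582; S(2,-1) = 7.4092; S(2,+0) = 10.4400; S(2,+1) = 14.7107; S(2,+2) = 20.7283
  k=3: S(3,-3) = 3.7317; S(3,-2) = 5.2582; S(3,-1) = 7.4092; S(3,+0) = 10.4400; S(3,+1) = 14.7107; S(3,+2) = 20.7283; S(3,+3) = 29.2076
Terminal payoffs V(N, j) = max(K - S_T, 0):
  V(3,-3) = 8.148319; V(3,-2) = 6.621807; V(3,-1) = 4.470848; V(3,+0) = 1.440000; V(3,+1) = 0.000000; V(3,+2) = 0.000000; V(3,+3) = 0.000000
Backward induction: V(k, j) = exp(-r*dt) * [p_u * V(k+1, j+1) + p_m * V(k+1, j) + p_d * V(k+1, j-1)]
  V(2,-2) = exp(-r*dt) * [p_u*4.470848 + p_m*6.621807 + p_d*8.148319] = 6.374936
  V(2,-1) = exp(-r*dt) * [p_u*1.440000 + p_m*4.470848 + p_d*6.621807] = 4.223981
  V(2,+0) = exp(-r*dt) * [p_u*0.000000 + p_m*1.440000 + p_d*4.470848] = 1.660770
  V(2,+1) = exp(-r*dt) * [p_u*0.000000 + p_m*0.000000 + p_d*1.440000] = 0.232134
  V(2,+2) = exp(-r*dt) * [p_u*0.000000 + p_m*0.000000 + p_d*0.000000] = 0.000000
  V(1,-1) = exp(-r*dt) * [p_u*1.660770 + p_m*4.223981 + p_d*6.374936] = 4.059498
  V(1,+0) = exp(-r*dt) * [p_u*0.232134 + p_m*1.660770 + p_d*4.223981] = 1.803445
  V(1,+1) = exp(-r*dt) * [p_u*0.000000 + p_m*0.232134 + p_d*1.660770] = 0.419264
  V(0,+0) = exp(-r*dt) * [p_u*0.419264 + p_m*1.803445 + p_d*4.059498] = 1.900983


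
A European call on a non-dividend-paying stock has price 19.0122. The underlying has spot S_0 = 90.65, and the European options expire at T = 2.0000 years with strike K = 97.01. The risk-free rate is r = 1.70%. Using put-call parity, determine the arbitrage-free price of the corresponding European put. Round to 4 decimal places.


Put-call parity: C - P = S_0 * exp(-qT) - K * exp(-rT).
S_0 * exp(-qT) = 90.6500 * 1.00000000 = 90.65000000
K * exp(-rT) = 97.0100 * 0.96657150 = 93.76710166
P = C - S*exp(-qT) + K*exp(-rT)
P = 19.0122 - 90.65000000 + 93.76710166 = 22.1293

Answer: Put price = 22.1293


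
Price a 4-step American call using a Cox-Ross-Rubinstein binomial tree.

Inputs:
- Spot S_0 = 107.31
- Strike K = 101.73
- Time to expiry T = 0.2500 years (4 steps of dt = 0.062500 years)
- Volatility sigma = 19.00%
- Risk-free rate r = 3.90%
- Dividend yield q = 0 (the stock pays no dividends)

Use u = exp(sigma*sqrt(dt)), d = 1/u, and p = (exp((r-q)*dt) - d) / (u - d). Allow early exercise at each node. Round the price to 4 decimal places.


dt = T/N = 0.062500
u = exp(sigma*sqrt(dt)) = 1.048646; d = 1/u = 0.953610
p = (exp((r-q)*dt) - d) / (u - d) = 0.513807
Discount per step: exp(-r*dt) = 0.997565
Stock lattice S(k, i) with i counting down-moves:
  k=0: S(0,0) = 107.3100
  k=1: S(1,0) = 112.5302; S(1,1) = 102.3319
  k=2: S(2,0) = 118.0044; S(2,1) = 107.3100; S(2,2) = 97.5848
  k=3: S(3,0) = 123.7449; S(3,1) = 112.5302; S(3,2) = 102.3319; S(3,3) = 93.0579
  k=4: S(4,0) = 129.7646; S(4,1) = 118.0044; S(4,2) = 107.3100; S(4,3) = 97.5848; S(4,4) = 88.7410
Terminal payoffs V(N, i) = max(S_T - K, 0):
  V(4,0) = 28.034574; V(4,1) = 16.274392; V(4,2) = 5.580000; V(4,3) = 0.000000; V(4,4) = 0.000000
Backward induction: V(k, i) = exp(-r*dt) * [p * V(k+1, i) + (1-p) * V(k+1, i+1)]; then take max(V_cont, immediate exercise) for American.
  V(3,0) = exp(-r*dt) * [p*28.034574 + (1-p)*16.274392] = 22.262522; exercise = 22.014857; V(3,0) = max -> 22.262522
  V(3,1) = exp(-r*dt) * [p*16.274392 + (1-p)*5.580000] = 11.047889; exercise = 10.800224; V(3,1) = max -> 11.047889
  V(3,2) = exp(-r*dt) * [p*5.580000 + (1-p)*0.000000] = 2.860062; exercise = 0.601940; V(3,2) = max -> 2.860062
  V(3,3) = exp(-r*dt) * [p*0.000000 + (1-p)*0.000000] = 0.000000; exercise = 0.000000; V(3,3) = max -> 0.000000
  V(2,0) = exp(-r*dt) * [p*22.262522 + (1-p)*11.047889] = 16.769119; exercise = 16.274392; V(2,0) = max -> 16.769119
  V(2,1) = exp(-r*dt) * [p*11.047889 + (1-p)*2.860062] = 7.049818; exercise = 5.580000; V(2,1) = max -> 7.049818
  V(2,2) = exp(-r*dt) * [p*2.860062 + (1-p)*0.000000] = 1.465942; exercise = 0.000000; V(2,2) = max -> 1.465942
  V(1,0) = exp(-r*dt) * [p*16.769119 + (1-p)*7.049818] = 12.014340; exercise = 10.800224; V(1,0) = max -> 12.014340
  V(1,1) = exp(-r*dt) * [p*7.049818 + (1-p)*1.465942] = 4.324421; exercise = 0.601940; V(1,1) = max -> 4.324421
  V(0,0) = exp(-r*dt) * [p*12.014340 + (1-p)*4.324421] = 8.255406; exercise = 5.580000; V(0,0) = max -> 8.255406

Answer: Price = V(0,0) = 8.2554


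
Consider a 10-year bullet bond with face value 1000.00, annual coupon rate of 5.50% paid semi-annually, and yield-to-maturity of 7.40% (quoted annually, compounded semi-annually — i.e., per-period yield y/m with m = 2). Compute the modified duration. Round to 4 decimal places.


Coupon per period c = face * coupon_rate / m = 27.500000
Periods per year m = 2; per-period yield y/m = 0.037000
Number of cashflows N = 20
Cashflows (t years, CF_t, discount factor 1/(1+y/m)^(m*t), PV):
  t = 0.5000: CF_t = 27.500000, DF = 0.964320, PV = 26.518804
  t = 1.0000: CF_t = 27.500000, DF = 0.929913, PV = 25.572617
  t = 1.5000: CF_t = 27.500000, DF = 0.896734, PV = 24.660190
  t = 2.0000: CF_t = 27.500000, DF = 0.864739, PV = 23.780319
  t = 2.5000: CF_t = 27.500000, DF = 0.833885, PV = 22.931840
  t = 3.0000: CF_t = 27.500000, DF = 0.804132, PV = 22.113636
  t = 3.5000: CF_t = 27.500000, DF = 0.775441, PV = 21.324625
  t = 4.0000: CF_t = 27.500000, DF = 0.747773, PV = 20.563765
  t = 4.5000: CF_t = 27.500000, DF = 0.721093, PV = 19.830054
  t = 5.0000: CF_t = 27.500000, DF = 0.695364, PV = 19.122520
  t = 5.5000: CF_t = 27.500000, DF = 0.670554, PV = 18.440232
  t = 6.0000: CF_t = 27.500000, DF = 0.646629, PV = 17.782287
  t = 6.5000: CF_t = 27.500000, DF = 0.623557, PV = 17.147818
  t = 7.0000: CF_t = 27.500000, DF = 0.601309, PV = 16.535986
  t = 7.5000: CF_t = 27.500000, DF = 0.579854, PV = 15.945985
  t = 8.0000: CF_t = 27.500000, DF = 0.559165, PV = 15.377035
  t = 8.5000: CF_t = 27.500000, DF = 0.539214, PV = 14.828384
  t = 9.0000: CF_t = 27.500000, DF = 0.519975, PV = 14.299310
  t = 9.5000: CF_t = 27.500000, DF = 0.501422, PV = 13.789113
  t = 10.0000: CF_t = 1027.500000, DF = 0.483532, PV = 496.828731
Price P = sum_t PV_t = 867.393252
First compute Macaulay numerator sum_t t * PV_t:
  t * PV_t at t = 0.5000: 13.259402
  t * PV_t at t = 1.0000: 25.572617
  t * PV_t at t = 1.5000: 36.990286
  t * PV_t at t = 2.0000: 47.560637
  t * PV_t at t = 2.5000: 57.329601
  t * PV_t at t = 3.0000: 66.340908
  t * PV_t at t = 3.5000: 74.636187
  t * PV_t at t = 4.0000: 82.255062
  t * PV_t at t = 4.5000: 89.235241
  t * PV_t at t = 5.0000: 95.612601
  t * PV_t at t = 5.5000: 101.421274
  t * PV_t at t = 6.0000: 106.693722
  t * PV_t at t = 6.5000: 111.460816
  t * PV_t at t = 7.0000: 115.751904
  t * PV_t at t = 7.5000: 119.594887
  t * PV_t at t = 8.0000: 123.016277
  t * PV_t at t = 8.5000: 126.041267
  t * PV_t at t = 9.0000: 128.693789
  t * PV_t at t = 9.5000: 130.996571
  t * PV_t at t = 10.0000: 4968.287312
Macaulay duration D = 6620.750362 / 867.393252 = 7.632928
Modified duration = D / (1 + y/m) = 7.632928 / (1 + 0.037000) = 7.360586

Answer: Modified duration = 7.3606
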